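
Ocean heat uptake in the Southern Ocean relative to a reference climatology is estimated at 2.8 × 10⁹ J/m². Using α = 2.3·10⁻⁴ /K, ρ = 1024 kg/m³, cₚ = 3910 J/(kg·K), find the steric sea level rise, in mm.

Δh = αQ/(ρcₚ) = 2.3×10⁻⁴ × 2.8×10⁹ / (1024 × 3910) ≈ 0.16085 m

Δh = 161 mm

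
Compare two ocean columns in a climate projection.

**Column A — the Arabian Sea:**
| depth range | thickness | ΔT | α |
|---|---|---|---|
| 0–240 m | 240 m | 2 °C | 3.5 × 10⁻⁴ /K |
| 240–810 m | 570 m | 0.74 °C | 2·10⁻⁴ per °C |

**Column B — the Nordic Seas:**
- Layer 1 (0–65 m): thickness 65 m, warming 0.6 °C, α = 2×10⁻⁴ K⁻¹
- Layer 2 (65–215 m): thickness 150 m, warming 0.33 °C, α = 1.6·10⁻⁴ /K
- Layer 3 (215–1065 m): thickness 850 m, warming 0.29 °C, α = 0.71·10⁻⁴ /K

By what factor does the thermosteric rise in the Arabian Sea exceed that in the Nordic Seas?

A Layer 1: 2 × 240 × 3.5×10⁻⁴ = 0.16800 m
A 0.74 × 2×10⁻⁴ × 570 = 0.08436 m
A total: 0.25236 m
B Layer 1: 2×10⁻⁴ × 0.6 × 65 = 0.00780 m
B 65–215 m: 0.33 × 1.6×10⁻⁴ × 150 = 0.00792 m
B 0.29 × 0.71×10⁻⁴ × 850 = 0.0175015 m
B total: 0.0332215 m
Ratio: 0.25236 / 0.0332215 ≈ 7.596

7.6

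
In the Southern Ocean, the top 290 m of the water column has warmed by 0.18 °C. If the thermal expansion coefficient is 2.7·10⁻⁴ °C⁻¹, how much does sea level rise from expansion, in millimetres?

Δh = αΔT·H = 2.7×10⁻⁴ × 0.18 × 290 = 0.014094 m

about 14 mm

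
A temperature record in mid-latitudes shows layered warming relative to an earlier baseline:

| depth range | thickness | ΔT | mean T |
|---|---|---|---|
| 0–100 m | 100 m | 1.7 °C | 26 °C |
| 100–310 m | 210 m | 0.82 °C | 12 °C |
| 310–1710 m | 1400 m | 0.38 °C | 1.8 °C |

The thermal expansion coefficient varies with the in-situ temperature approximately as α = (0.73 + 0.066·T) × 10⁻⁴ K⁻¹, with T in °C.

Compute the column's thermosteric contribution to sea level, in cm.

11.3 cm

Layer 1: α = (0.73 + 0.066×26)×10⁻⁴ = 2.446×10⁻⁴ K⁻¹
Layer 2: α = (0.73 + 0.066×12)×10⁻⁴ = 1.522×10⁻⁴ K⁻¹
Layer 3: α = (0.73 + 0.066×1.8)×10⁻⁴ = 0.8488×10⁻⁴ K⁻¹
0–100 m: 100 × 2.446×10⁻⁴ × 1.7 = 0.041582 m
Layer 2: 210 × 0.82 × 1.522×10⁻⁴ = 0.02620884 m
Layer 3: 0.8488×10⁻⁴ × 1400 × 0.38 = 0.04515616 m
Δh = 0.041582 + 0.02620884 + 0.04515616 = 0.112947 m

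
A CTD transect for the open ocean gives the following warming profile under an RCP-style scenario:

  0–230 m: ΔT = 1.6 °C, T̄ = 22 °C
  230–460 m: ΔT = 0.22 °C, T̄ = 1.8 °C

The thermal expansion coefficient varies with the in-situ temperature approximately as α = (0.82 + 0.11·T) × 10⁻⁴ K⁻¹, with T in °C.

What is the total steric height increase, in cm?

12.4 cm of thermosteric rise

Layer 1: α = (0.82 + 0.11×22)×10⁻⁴ = 3.24×10⁻⁴ K⁻¹
Layer 2: α = (0.82 + 0.11×1.8)×10⁻⁴ = 1.018×10⁻⁴ K⁻¹
3.24×10⁻⁴ × 230 × 1.6 = 0.119232 m
230–460 m: 230 × 0.22 × 1.018×10⁻⁴ = 0.00515108 m
Δh = 0.119232 + 0.00515108 = 0.12438308 m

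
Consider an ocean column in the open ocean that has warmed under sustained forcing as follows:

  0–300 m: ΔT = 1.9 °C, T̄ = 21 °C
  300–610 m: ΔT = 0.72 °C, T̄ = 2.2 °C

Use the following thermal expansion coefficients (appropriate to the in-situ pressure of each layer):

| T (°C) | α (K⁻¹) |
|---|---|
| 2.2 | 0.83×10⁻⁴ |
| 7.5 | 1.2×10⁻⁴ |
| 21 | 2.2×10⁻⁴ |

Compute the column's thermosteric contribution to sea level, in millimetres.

Layer 1 at 21 °C → α = 2.2×10⁻⁴ K⁻¹
Layer 2 at 2.2 °C → α = 0.83×10⁻⁴ K⁻¹
2.2×10⁻⁴ × 300 × 1.9 = 0.12540 m
0.72 × 0.83×10⁻⁴ × 310 = 0.0185256 m
Δh = 0.12540 + 0.0185256 = 0.1439256 m

144 mm of thermosteric rise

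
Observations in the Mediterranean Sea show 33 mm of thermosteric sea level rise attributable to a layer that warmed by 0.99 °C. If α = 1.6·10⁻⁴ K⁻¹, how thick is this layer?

H = Δh/(αΔT) = 0.033 / (1.6×10⁻⁴ × 0.99) ≈ 208.3 m

210 m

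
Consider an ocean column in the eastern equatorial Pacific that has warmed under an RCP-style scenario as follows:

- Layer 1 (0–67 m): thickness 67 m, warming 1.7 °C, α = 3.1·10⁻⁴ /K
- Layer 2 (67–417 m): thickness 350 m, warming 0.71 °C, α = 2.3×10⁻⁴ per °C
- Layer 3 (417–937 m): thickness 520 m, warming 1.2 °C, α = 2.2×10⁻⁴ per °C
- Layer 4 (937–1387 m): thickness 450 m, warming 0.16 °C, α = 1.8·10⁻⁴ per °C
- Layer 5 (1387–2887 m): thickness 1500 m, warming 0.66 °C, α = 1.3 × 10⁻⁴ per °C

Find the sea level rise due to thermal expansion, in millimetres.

67 × 1.7 × 3.1×10⁻⁴ = 0.035309 m
Layer 2: 0.71 × 2.3×10⁻⁴ × 350 = 0.057155 m
417–937 m: 2.2×10⁻⁴ × 520 × 1.2 = 0.13728 m
1.8×10⁻⁴ × 450 × 0.16 = 0.01296 m
0.66 × 1500 × 1.3×10⁻⁴ = 0.12870 m
Δh = 0.035309 + 0.057155 + 0.13728 + 0.01296 + 0.12870 = 0.371404 m ≈ 371 mm

about 371 mm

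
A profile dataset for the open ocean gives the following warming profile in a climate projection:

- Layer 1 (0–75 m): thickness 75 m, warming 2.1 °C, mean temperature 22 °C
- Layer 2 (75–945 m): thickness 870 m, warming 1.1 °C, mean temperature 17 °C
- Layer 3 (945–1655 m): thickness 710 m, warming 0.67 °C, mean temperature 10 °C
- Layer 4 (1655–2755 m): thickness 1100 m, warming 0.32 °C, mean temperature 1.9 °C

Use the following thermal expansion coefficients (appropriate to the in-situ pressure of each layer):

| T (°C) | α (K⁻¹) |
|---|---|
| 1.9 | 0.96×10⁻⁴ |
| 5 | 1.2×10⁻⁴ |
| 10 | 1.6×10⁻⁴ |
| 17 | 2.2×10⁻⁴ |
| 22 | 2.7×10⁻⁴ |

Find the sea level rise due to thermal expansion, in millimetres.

360 mm

Layer 1 at 22 °C → α = 2.7×10⁻⁴ K⁻¹
Layer 2 at 17 °C → α = 2.2×10⁻⁴ K⁻¹
Layer 3 at 10 °C → α = 1.6×10⁻⁴ K⁻¹
Layer 4 at 1.9 °C → α = 0.96×10⁻⁴ K⁻¹
0–75 m: 75 × 2.1 × 2.7×10⁻⁴ = 0.042525 m
75–945 m: 2.2×10⁻⁴ × 870 × 1.1 = 0.21054 m
1.6×10⁻⁴ × 710 × 0.67 = 0.076112 m
0.32 × 1100 × 0.96×10⁻⁴ = 0.033792 m
Δh = 0.042525 + 0.21054 + 0.076112 + 0.033792 = 0.362969 m ≈ 360 mm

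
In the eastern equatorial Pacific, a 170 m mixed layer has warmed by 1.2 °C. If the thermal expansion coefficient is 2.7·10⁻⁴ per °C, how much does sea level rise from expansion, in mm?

Δh = 55.1 mm

Δh = αΔT·H = 2.7×10⁻⁴ × 1.2 × 170 = 0.05508 m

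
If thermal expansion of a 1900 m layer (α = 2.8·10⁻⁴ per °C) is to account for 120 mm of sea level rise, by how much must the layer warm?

about 0.23 °C

ΔT = Δh/(αH) = 0.12 / (2.8×10⁻⁴ × 1900) ≈ 0.2256 °C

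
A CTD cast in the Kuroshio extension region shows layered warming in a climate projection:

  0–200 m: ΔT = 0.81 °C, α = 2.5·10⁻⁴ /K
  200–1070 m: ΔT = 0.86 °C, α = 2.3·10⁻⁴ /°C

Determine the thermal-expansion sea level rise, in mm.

200 × 2.5×10⁻⁴ × 0.81 = 0.04050 m
200–1070 m: 870 × 0.86 × 2.3×10⁻⁴ = 0.172086 m
Δh = 0.04050 + 0.172086 = 0.212586 m

210 mm of thermosteric rise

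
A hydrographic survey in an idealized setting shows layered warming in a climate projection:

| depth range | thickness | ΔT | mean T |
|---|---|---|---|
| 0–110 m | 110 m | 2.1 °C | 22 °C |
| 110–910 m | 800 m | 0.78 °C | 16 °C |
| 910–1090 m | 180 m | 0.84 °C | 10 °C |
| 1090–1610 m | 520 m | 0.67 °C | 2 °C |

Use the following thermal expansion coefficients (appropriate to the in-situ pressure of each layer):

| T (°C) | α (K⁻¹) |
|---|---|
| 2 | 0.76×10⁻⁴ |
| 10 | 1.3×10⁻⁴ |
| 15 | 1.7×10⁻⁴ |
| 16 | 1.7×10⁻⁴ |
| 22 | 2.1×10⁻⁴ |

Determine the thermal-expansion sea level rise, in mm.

200 mm

Layer 1 at 22 °C → α = 2.1×10⁻⁴ K⁻¹
Layer 2 at 16 °C → α = 1.7×10⁻⁴ K⁻¹
Layer 3 at 10 °C → α = 1.3×10⁻⁴ K⁻¹
Layer 4 at 2 °C → α = 0.76×10⁻⁴ K⁻¹
0–110 m: 110 × 2.1×10⁻⁴ × 2.1 = 0.04851 m
0.78 × 1.7×10⁻⁴ × 800 = 0.10608 m
910–1090 m: 1.3×10⁻⁴ × 0.84 × 180 = 0.019656 m
1090–1610 m: 520 × 0.76×10⁻⁴ × 0.67 = 0.0264784 m
Δh = 0.04851 + 0.10608 + 0.019656 + 0.0264784 = 0.2007244 m ≈ 200 mm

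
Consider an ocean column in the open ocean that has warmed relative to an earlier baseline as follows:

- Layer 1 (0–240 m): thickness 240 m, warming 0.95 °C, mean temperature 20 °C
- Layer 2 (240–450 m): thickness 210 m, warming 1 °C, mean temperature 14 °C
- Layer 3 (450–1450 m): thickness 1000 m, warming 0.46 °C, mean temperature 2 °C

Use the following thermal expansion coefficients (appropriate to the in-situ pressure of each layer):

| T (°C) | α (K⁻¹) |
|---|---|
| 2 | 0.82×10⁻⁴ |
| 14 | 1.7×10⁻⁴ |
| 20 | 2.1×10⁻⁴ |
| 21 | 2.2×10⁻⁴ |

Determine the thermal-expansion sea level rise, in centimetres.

Layer 1 at 20 °C → α = 2.1×10⁻⁴ K⁻¹
Layer 2 at 14 °C → α = 1.7×10⁻⁴ K⁻¹
Layer 3 at 2 °C → α = 0.82×10⁻⁴ K⁻¹
Layer 1: 0.95 × 2.1×10⁻⁴ × 240 = 0.04788 m
Layer 2: 1 × 210 × 1.7×10⁻⁴ = 0.03570 m
Layer 3: 0.46 × 1000 × 0.82×10⁻⁴ = 0.03772 m
Δh = 0.04788 + 0.03570 + 0.03772 = 0.12130 m ≈ 12 cm

Δh ≈ 12 cm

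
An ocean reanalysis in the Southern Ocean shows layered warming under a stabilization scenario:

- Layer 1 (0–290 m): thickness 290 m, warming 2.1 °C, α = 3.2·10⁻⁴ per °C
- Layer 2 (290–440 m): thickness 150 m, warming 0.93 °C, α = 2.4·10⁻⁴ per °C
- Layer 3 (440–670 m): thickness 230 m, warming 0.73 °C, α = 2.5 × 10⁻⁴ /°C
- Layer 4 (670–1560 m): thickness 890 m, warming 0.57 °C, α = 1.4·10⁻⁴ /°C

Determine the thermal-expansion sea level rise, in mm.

Δh = 341 mm

2.1 × 3.2×10⁻⁴ × 290 = 0.19488 m
Layer 2: 0.93 × 2.4×10⁻⁴ × 150 = 0.03348 m
0.73 × 230 × 2.5×10⁻⁴ = 0.041975 m
Layer 4: 0.57 × 890 × 1.4×10⁻⁴ = 0.071022 m
Δh = 0.19488 + 0.03348 + 0.041975 + 0.071022 = 0.341357 m ≈ 341 mm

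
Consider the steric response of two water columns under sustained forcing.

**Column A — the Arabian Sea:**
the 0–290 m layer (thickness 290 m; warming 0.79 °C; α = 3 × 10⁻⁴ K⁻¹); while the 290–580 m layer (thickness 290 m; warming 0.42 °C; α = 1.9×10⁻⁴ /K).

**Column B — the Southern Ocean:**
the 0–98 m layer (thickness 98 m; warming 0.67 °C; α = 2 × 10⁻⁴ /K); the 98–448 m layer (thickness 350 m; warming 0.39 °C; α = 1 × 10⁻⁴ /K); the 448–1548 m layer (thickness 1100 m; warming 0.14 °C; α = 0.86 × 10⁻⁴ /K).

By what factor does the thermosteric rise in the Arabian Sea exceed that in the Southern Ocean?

A Layer 1: 3×10⁻⁴ × 0.79 × 290 = 0.06873 m
A 290–580 m: 1.9×10⁻⁴ × 290 × 0.42 = 0.023142 m
A total: 0.091872 m
B 0–98 m: 98 × 0.67 × 2×10⁻⁴ = 0.013132 m
B 98–448 m: 0.39 × 350 × 1×10⁻⁴ = 0.01365 m
B 448–1548 m: 0.14 × 1100 × 0.86×10⁻⁴ = 0.013244 m
B total: 0.040026 m
Ratio: 0.091872 / 0.040026 ≈ 2.295

2.3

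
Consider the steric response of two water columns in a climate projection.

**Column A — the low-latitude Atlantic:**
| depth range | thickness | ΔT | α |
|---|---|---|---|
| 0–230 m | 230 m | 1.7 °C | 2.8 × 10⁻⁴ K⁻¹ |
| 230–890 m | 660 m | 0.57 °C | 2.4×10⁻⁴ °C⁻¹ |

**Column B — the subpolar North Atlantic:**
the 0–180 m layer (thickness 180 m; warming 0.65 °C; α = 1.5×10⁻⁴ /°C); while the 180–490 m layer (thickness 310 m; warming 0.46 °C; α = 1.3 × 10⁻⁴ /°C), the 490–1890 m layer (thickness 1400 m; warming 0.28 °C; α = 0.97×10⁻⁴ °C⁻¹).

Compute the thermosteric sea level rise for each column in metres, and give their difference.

A Layer 1: 2.8×10⁻⁴ × 230 × 1.7 = 0.10948 m
A Layer 2: 0.57 × 2.4×10⁻⁴ × 660 = 0.090288 m
A total: 0.199768 m
B 0–180 m: 180 × 0.65 × 1.5×10⁻⁴ = 0.01755 m
B Layer 2: 1.3×10⁻⁴ × 0.46 × 310 = 0.018538 m
B 0.97×10⁻⁴ × 1400 × 0.28 = 0.038024 m
B total: 0.074112 m
Difference: 0.199768 − 0.074112 = 0.125656 m

A: 0.20 m; B: 0.074 m; difference 0.13 m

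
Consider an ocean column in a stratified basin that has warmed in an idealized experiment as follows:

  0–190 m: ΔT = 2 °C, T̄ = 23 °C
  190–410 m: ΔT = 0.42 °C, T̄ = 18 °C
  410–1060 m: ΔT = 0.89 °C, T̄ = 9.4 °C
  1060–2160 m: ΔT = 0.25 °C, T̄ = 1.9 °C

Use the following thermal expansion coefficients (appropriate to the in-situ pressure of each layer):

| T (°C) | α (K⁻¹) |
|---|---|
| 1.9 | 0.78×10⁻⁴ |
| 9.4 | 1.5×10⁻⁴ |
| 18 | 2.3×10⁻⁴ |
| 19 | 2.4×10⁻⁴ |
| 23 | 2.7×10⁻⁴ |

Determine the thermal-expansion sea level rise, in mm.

about 232 mm

Layer 1 at 23 °C → α = 2.7×10⁻⁴ K⁻¹
Layer 2 at 18 °C → α = 2.3×10⁻⁴ K⁻¹
Layer 3 at 9.4 °C → α = 1.5×10⁻⁴ K⁻¹
Layer 4 at 1.9 °C → α = 0.78×10⁻⁴ K⁻¹
0–190 m: 190 × 2 × 2.7×10⁻⁴ = 0.10260 m
Layer 2: 2.3×10⁻⁴ × 0.42 × 220 = 0.021252 m
Layer 3: 650 × 1.5×10⁻⁴ × 0.89 = 0.086775 m
1060–2160 m: 0.25 × 1100 × 0.78×10⁻⁴ = 0.02145 m
Δh = 0.10260 + 0.021252 + 0.086775 + 0.02145 = 0.232077 m ≈ 232 mm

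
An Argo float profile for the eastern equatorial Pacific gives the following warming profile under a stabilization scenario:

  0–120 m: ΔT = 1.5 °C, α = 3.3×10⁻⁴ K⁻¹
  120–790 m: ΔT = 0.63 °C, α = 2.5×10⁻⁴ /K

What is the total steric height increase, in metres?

0.165 m

Layer 1: 120 × 3.3×10⁻⁴ × 1.5 = 0.05940 m
Layer 2: 0.63 × 2.5×10⁻⁴ × 670 = 0.105525 m
Δh = 0.05940 + 0.105525 = 0.164925 m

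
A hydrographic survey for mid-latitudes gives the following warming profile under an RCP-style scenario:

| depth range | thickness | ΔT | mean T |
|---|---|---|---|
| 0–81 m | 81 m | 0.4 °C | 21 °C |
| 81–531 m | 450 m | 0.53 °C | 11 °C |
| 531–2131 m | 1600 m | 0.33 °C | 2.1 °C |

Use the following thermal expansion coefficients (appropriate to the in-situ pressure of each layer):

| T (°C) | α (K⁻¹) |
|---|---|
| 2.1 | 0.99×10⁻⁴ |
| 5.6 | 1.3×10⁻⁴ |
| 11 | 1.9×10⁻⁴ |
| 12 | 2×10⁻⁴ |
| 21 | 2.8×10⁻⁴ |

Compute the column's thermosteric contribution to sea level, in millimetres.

Layer 1 at 21 °C → α = 2.8×10⁻⁴ K⁻¹
Layer 2 at 11 °C → α = 1.9×10⁻⁴ K⁻¹
Layer 3 at 2.1 °C → α = 0.99×10⁻⁴ K⁻¹
Layer 1: 2.8×10⁻⁴ × 81 × 0.4 = 0.009072 m
1.9×10⁻⁴ × 450 × 0.53 = 0.045315 m
0.99×10⁻⁴ × 1600 × 0.33 = 0.052272 m
Δh = 0.009072 + 0.045315 + 0.052272 = 0.106659 m

110 mm of thermosteric rise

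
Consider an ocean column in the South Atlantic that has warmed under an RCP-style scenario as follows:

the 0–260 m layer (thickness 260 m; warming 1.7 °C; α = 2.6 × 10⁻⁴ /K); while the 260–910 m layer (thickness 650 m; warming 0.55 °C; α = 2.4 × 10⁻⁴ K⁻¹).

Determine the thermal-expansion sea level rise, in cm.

Layer 1: 260 × 1.7 × 2.6×10⁻⁴ = 0.11492 m
Layer 2: 650 × 0.55 × 2.4×10⁻⁴ = 0.08580 m
Δh = 0.11492 + 0.08580 = 0.20072 m ≈ 20.1 cm

20.1 cm of thermosteric rise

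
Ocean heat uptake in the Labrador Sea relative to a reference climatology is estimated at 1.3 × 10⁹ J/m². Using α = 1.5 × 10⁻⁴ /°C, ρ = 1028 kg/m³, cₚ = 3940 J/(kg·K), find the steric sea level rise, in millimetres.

Δh = 48.1 mm

Δh = αQ/(ρcₚ) = 1.5×10⁻⁴ × 1.3×10⁹ / (1028 × 3940) ≈ 0.048144 m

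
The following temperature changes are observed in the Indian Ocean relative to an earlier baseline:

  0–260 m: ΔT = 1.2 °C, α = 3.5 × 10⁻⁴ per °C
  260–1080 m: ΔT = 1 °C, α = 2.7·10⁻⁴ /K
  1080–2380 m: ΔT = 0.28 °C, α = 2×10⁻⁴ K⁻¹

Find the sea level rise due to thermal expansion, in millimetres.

400 mm

Layer 1: 3.5×10⁻⁴ × 1.2 × 260 = 0.10920 m
820 × 2.7×10⁻⁴ × 1 = 0.22140 m
2×10⁻⁴ × 1300 × 0.28 = 0.07280 m
Δh = 0.10920 + 0.22140 + 0.07280 = 0.40340 m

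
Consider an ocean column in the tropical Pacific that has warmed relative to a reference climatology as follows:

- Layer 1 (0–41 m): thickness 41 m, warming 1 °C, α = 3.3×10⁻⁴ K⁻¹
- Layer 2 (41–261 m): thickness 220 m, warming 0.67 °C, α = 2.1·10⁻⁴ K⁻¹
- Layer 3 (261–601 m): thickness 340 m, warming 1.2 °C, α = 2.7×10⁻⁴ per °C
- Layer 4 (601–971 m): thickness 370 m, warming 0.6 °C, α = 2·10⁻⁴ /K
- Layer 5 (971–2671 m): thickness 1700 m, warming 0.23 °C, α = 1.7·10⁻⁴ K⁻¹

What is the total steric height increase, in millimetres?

0–41 m: 3.3×10⁻⁴ × 1 × 41 = 0.01353 m
0.67 × 2.1×10⁻⁴ × 220 = 0.030954 m
Layer 3: 2.7×10⁻⁴ × 1.2 × 340 = 0.11016 m
2×10⁻⁴ × 370 × 0.6 = 0.04440 m
971–2671 m: 1700 × 0.23 × 1.7×10⁻⁴ = 0.06647 m
Δh = 0.01353 + 0.030954 + 0.11016 + 0.04440 + 0.06647 = 0.265514 m

about 270 mm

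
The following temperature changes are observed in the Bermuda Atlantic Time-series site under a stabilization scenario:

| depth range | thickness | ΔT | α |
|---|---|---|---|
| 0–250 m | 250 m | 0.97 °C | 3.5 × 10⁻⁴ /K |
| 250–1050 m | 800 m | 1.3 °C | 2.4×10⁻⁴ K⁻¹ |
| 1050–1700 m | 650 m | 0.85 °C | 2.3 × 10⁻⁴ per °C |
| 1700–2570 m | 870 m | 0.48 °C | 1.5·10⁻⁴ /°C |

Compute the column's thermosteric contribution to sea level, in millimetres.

Δh = 524 mm

0–250 m: 3.5×10⁻⁴ × 250 × 0.97 = 0.084875 m
250–1050 m: 1.3 × 800 × 2.4×10⁻⁴ = 0.24960 m
1050–1700 m: 650 × 2.3×10⁻⁴ × 0.85 = 0.127075 m
1.5×10⁻⁴ × 0.48 × 870 = 0.06264 m
Δh = 0.084875 + 0.24960 + 0.127075 + 0.06264 = 0.52419 m ≈ 524 mm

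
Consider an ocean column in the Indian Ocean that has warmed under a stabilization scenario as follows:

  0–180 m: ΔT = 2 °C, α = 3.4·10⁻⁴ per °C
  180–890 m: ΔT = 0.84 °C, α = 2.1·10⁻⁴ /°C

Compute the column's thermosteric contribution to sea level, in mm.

0–180 m: 180 × 3.4×10⁻⁴ × 2 = 0.12240 m
Layer 2: 2.1×10⁻⁴ × 710 × 0.84 = 0.125244 m
Δh = 0.12240 + 0.125244 = 0.247644 m ≈ 250 mm

Δh ≈ 250 mm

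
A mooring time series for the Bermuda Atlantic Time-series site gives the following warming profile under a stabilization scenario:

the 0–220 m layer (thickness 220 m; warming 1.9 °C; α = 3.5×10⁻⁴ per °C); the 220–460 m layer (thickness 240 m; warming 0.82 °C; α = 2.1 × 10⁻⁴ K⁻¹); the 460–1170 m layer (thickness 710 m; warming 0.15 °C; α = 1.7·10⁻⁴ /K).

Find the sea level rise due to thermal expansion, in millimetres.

3.5×10⁻⁴ × 1.9 × 220 = 0.14630 m
Layer 2: 2.1×10⁻⁴ × 240 × 0.82 = 0.041328 m
710 × 0.15 × 1.7×10⁻⁴ = 0.018105 m
Δh = 0.14630 + 0.041328 + 0.018105 = 0.205733 m

about 206 mm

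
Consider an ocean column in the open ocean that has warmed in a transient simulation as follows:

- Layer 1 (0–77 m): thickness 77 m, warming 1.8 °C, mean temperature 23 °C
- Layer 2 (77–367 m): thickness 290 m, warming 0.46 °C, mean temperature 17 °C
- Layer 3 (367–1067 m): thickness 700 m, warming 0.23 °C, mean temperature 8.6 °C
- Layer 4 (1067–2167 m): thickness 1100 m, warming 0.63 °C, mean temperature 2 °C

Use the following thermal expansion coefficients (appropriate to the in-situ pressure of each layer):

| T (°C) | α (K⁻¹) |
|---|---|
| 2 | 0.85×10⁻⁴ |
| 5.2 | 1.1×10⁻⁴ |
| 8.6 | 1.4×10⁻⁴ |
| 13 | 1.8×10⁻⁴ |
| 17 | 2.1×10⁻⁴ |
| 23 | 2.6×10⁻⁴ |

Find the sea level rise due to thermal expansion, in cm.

Layer 1 at 23 °C → α = 2.6×10⁻⁴ K⁻¹
Layer 2 at 17 °C → α = 2.1×10⁻⁴ K⁻¹
Layer 3 at 8.6 °C → α = 1.4×10⁻⁴ K⁻¹
Layer 4 at 2 °C → α = 0.85×10⁻⁴ K⁻¹
Layer 1: 2.6×10⁻⁴ × 1.8 × 77 = 0.036036 m
0.46 × 290 × 2.1×10⁻⁴ = 0.028014 m
Layer 3: 700 × 1.4×10⁻⁴ × 0.23 = 0.02254 m
1067–2167 m: 0.63 × 1100 × 0.85×10⁻⁴ = 0.058905 m
Δh = 0.036036 + 0.028014 + 0.02254 + 0.058905 = 0.145495 m ≈ 14.5 cm

Δh = 14.5 cm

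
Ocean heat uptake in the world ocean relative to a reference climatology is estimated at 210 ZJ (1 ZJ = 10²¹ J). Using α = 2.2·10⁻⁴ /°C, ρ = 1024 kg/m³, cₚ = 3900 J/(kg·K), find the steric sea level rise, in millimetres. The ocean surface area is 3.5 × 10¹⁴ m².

Per unit area: Q = 210×10²¹ / (3.5×10¹⁴) = 6×10⁸ J/m²
Δh = αQ/(ρcₚ) = 2.2×10⁻⁴ × 6×10⁸ / (1024 × 3900) ≈ 0.033053 m

33 mm of thermosteric rise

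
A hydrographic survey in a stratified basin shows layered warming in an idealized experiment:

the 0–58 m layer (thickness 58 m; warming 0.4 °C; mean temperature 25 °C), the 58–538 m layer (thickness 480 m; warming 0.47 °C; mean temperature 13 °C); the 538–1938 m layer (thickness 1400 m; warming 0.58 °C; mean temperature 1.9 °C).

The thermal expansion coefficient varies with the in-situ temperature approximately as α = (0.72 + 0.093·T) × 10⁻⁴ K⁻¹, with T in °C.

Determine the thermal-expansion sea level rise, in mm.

123 mm of thermosteric rise

Layer 1: α = (0.72 + 0.093×25)×10⁻⁴ = 3.045×10⁻⁴ K⁻¹
Layer 2: α = (0.72 + 0.093×13)×10⁻⁴ = 1.929×10⁻⁴ K⁻¹
Layer 3: α = (0.72 + 0.093×1.9)×10⁻⁴ = 0.8967×10⁻⁴ K⁻¹
0–58 m: 58 × 0.4 × 3.045×10⁻⁴ = 0.0070644 m
0.47 × 1.929×10⁻⁴ × 480 = 0.04351824 m
538–1938 m: 1400 × 0.58 × 0.8967×10⁻⁴ = 0.07281204 m
Δh = 0.0070644 + 0.04351824 + 0.07281204 = 0.12339468 m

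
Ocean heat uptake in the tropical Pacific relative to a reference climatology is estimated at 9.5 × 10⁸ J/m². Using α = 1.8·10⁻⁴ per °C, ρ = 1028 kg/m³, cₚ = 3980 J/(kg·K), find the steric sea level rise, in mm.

Δh ≈ 41.8 mm

Δh = αQ/(ρcₚ) = 1.8×10⁻⁴ × 9.5×10⁸ / (1028 × 3980) ≈ 0.041795 m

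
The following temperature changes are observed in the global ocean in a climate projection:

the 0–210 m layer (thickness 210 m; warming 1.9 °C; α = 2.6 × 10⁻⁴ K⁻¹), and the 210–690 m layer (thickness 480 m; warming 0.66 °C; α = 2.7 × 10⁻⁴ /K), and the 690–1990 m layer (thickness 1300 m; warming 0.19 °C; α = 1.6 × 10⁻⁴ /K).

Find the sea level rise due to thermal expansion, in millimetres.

about 229 mm

0–210 m: 1.9 × 210 × 2.6×10⁻⁴ = 0.10374 m
210–690 m: 2.7×10⁻⁴ × 480 × 0.66 = 0.085536 m
690–1990 m: 1.6×10⁻⁴ × 1300 × 0.19 = 0.03952 m
Δh = 0.10374 + 0.085536 + 0.03952 = 0.228796 m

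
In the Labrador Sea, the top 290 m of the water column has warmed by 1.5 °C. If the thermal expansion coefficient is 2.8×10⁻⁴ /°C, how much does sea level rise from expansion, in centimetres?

Δh = αΔT·H = 2.8×10⁻⁴ × 1.5 × 290 = 0.12180 m

12 cm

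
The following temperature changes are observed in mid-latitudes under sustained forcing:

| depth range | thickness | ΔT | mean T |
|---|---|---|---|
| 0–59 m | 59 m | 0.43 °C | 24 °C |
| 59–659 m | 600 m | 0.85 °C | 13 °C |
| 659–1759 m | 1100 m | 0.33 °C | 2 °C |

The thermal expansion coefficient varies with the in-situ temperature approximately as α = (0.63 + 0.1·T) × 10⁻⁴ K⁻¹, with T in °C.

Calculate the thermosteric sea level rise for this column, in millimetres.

Δh ≈ 136 mm

Layer 1: α = (0.63 + 0.1×24)×10⁻⁴ = 3.03×10⁻⁴ K⁻¹
Layer 2: α = (0.63 + 0.1×13)×10⁻⁴ = 1.93×10⁻⁴ K⁻¹
Layer 3: α = (0.63 + 0.1×2)×10⁻⁴ = 0.83×10⁻⁴ K⁻¹
Layer 1: 59 × 3.03×10⁻⁴ × 0.43 = 0.00768711 m
59–659 m: 1.93×10⁻⁴ × 0.85 × 600 = 0.09843 m
Layer 3: 1100 × 0.83×10⁻⁴ × 0.33 = 0.030129 m
Δh = 0.00768711 + 0.09843 + 0.030129 = 0.13624611 m ≈ 136 mm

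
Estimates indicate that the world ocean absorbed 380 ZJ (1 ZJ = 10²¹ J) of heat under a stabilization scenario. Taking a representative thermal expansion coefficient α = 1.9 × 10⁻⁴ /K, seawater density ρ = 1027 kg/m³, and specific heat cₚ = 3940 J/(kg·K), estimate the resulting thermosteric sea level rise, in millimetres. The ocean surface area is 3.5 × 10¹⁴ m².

Per unit area: Q = 380×10²¹ / (3.5×10¹⁴) ≈ 1.086×10⁹ J/m²
Δh = αQ/(ρcₚ) = 1.9×10⁻⁴ × 1.086×10⁹ / (1027 × 3940) ≈ 0.050994 m

51.0 mm of thermosteric rise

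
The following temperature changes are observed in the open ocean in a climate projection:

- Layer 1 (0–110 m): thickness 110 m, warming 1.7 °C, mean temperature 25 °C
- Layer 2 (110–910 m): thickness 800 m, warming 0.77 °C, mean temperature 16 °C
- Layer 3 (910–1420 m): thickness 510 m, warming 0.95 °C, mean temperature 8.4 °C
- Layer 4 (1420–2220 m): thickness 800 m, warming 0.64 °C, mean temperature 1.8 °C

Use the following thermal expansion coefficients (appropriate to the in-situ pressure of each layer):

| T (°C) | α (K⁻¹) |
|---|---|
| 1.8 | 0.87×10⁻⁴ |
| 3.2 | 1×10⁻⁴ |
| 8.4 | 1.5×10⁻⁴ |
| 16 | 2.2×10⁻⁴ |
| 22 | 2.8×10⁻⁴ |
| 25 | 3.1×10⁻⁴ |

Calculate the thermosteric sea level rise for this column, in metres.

Layer 1 at 25 °C → α = 3.1×10⁻⁴ K⁻¹
Layer 2 at 16 °C → α = 2.2×10⁻⁴ K⁻¹
Layer 3 at 8.4 °C → α = 1.5×10⁻⁴ K⁻¹
Layer 4 at 1.8 °C → α = 0.87×10⁻⁴ K⁻¹
Layer 1: 110 × 3.1×10⁻⁴ × 1.7 = 0.05797 m
0.77 × 800 × 2.2×10⁻⁴ = 0.13552 m
910–1420 m: 510 × 1.5×10⁻⁴ × 0.95 = 0.072675 m
Layer 4: 0.87×10⁻⁴ × 800 × 0.64 = 0.044544 m
Δh = 0.05797 + 0.13552 + 0.072675 + 0.044544 = 0.310709 m

Δh ≈ 0.311 m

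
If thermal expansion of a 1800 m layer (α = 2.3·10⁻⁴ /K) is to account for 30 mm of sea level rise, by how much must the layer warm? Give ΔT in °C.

ΔT = Δh/(αH) = 0.03 / (2.3×10⁻⁴ × 1800) ≈ 0.07246 °C

0.072 °C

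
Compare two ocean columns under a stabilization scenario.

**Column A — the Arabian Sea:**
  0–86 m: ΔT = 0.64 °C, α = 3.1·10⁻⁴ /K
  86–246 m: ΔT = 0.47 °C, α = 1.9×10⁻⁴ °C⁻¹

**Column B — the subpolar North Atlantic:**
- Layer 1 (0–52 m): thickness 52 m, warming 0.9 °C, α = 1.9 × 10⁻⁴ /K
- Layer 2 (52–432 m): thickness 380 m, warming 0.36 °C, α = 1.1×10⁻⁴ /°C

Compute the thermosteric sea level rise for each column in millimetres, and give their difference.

A: 31 mm; B: 24 mm; difference 7.4 mm

A 3.1×10⁻⁴ × 86 × 0.64 = 0.0170624 m
A Layer 2: 0.47 × 160 × 1.9×10⁻⁴ = 0.014288 m
A total: 0.0313504 m
B Layer 1: 1.9×10⁻⁴ × 52 × 0.9 = 0.008892 m
B 1.1×10⁻⁴ × 380 × 0.36 = 0.015048 m
B total: 0.02394 m
Difference: 0.0313504 − 0.02394 = 0.0074104 m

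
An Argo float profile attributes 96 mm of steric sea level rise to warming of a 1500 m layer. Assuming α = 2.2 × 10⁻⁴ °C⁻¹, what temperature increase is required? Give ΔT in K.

about 0.291 K

ΔT = Δh/(αH) = 0.096 / (2.2×10⁻⁴ × 1500) ≈ 0.2909 K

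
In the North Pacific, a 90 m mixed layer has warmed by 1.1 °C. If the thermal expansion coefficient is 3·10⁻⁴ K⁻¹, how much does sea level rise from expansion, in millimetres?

Δh = αΔT·H = 3×10⁻⁴ × 1.1 × 90 = 0.02970 m

about 29.7 mm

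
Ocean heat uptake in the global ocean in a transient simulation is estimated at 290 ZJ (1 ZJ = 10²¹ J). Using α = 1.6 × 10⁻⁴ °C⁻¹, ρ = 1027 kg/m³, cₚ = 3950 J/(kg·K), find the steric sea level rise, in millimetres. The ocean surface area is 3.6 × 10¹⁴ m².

Per unit area: Q = 290×10²¹ / (3.6×10¹⁴) ≈ 8.056×10⁸ J/m²
Δh = αQ/(ρcₚ) = 1.6×10⁻⁴ × 8.056×10⁸ / (1027 × 3950) ≈ 0.031774 m

31.8 mm of thermosteric rise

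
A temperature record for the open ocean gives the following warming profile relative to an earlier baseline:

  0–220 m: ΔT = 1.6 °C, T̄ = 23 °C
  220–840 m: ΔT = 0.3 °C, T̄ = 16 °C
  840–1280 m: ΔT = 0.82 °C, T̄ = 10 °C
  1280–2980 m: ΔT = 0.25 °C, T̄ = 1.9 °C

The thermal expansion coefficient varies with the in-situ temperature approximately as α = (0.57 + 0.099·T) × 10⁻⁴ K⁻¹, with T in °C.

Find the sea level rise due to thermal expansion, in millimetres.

229 mm of thermosteric rise

Layer 1: α = (0.57 + 0.099×23)×10⁻⁴ = 2.847×10⁻⁴ K⁻¹
Layer 2: α = (0.57 + 0.099×16)×10⁻⁴ = 2.154×10⁻⁴ K⁻¹
Layer 3: α = (0.57 + 0.099×10)×10⁻⁴ = 1.56×10⁻⁴ K⁻¹
Layer 4: α = (0.57 + 0.099×1.9)×10⁻⁴ = 0.7581×10⁻⁴ K⁻¹
0–220 m: 2.847×10⁻⁴ × 220 × 1.6 = 0.1002144 m
Layer 2: 2.154×10⁻⁴ × 620 × 0.3 = 0.0400644 m
Layer 3: 440 × 0.82 × 1.56×10⁻⁴ = 0.0562848 m
0.7581×10⁻⁴ × 0.25 × 1700 = 0.03221925 m
Δh = 0.1002144 + 0.0400644 + 0.0562848 + 0.03221925 = 0.22878285 m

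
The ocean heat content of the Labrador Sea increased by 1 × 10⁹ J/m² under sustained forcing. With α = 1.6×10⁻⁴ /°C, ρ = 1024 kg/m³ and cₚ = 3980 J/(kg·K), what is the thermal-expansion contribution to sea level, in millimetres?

Δh = αQ/(ρcₚ) = 1.6×10⁻⁴ × 1×10⁹ / (1024 × 3980) ≈ 0.039259 m

Δh ≈ 39 mm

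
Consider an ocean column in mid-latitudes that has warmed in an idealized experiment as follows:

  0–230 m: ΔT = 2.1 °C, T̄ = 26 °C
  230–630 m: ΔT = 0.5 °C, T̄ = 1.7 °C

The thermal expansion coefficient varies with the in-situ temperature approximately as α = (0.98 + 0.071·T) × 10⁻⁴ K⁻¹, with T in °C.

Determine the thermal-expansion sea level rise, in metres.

Layer 1: α = (0.98 + 0.071×26)×10⁻⁴ = 2.826×10⁻⁴ K⁻¹
Layer 2: α = (0.98 + 0.071×1.7)×10⁻⁴ = 1.1007×10⁻⁴ K⁻¹
Layer 1: 2.1 × 230 × 2.826×10⁻⁴ = 0.1364958 m
Layer 2: 400 × 1.1007×10⁻⁴ × 0.5 = 0.022014 m
Δh = 0.1364958 + 0.022014 = 0.1585098 m ≈ 0.159 m

0.159 m of thermosteric rise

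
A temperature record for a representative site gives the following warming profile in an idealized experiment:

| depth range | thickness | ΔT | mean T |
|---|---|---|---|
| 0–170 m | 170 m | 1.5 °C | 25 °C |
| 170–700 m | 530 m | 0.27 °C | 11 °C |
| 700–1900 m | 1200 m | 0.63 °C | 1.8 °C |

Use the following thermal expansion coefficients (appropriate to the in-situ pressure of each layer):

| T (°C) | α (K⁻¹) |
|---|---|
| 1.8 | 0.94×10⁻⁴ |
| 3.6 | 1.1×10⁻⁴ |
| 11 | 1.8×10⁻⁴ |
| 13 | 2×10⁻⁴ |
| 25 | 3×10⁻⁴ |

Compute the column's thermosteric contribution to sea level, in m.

Layer 1 at 25 °C → α = 3×10⁻⁴ K⁻¹
Layer 2 at 11 °C → α = 1.8×10⁻⁴ K⁻¹
Layer 3 at 1.8 °C → α = 0.94×10⁻⁴ K⁻¹
Layer 1: 3×10⁻⁴ × 170 × 1.5 = 0.07650 m
170–700 m: 530 × 0.27 × 1.8×10⁻⁴ = 0.025758 m
1200 × 0.94×10⁻⁴ × 0.63 = 0.071064 m
Δh = 0.07650 + 0.025758 + 0.071064 = 0.173322 m

0.173 m of thermosteric rise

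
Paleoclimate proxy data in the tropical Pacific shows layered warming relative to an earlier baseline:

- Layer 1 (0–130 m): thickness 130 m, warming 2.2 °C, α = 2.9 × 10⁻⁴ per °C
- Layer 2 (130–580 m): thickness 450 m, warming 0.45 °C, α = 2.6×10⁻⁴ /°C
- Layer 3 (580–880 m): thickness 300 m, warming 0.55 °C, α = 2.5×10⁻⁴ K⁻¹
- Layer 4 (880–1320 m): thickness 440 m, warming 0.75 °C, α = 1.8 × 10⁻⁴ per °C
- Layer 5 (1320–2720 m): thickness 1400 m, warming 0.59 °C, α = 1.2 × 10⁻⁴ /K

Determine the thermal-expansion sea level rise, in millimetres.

Layer 1: 130 × 2.2 × 2.9×10⁻⁴ = 0.08294 m
450 × 2.6×10⁻⁴ × 0.45 = 0.05265 m
580–880 m: 0.55 × 2.5×10⁻⁴ × 300 = 0.04125 m
880–1320 m: 0.75 × 440 × 1.8×10⁻⁴ = 0.05940 m
1320–2720 m: 0.59 × 1.2×10⁻⁴ × 1400 = 0.09912 m
Δh = 0.08294 + 0.05265 + 0.04125 + 0.05940 + 0.09912 = 0.33536 m

340 mm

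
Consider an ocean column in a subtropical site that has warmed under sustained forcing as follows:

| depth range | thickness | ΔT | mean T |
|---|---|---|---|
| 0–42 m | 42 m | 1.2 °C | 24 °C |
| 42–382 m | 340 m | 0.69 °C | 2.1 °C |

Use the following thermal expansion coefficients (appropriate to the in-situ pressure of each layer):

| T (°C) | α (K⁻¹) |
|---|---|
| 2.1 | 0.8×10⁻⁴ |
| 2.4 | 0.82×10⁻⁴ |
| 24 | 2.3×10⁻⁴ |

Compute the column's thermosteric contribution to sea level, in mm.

Layer 1 at 24 °C → α = 2.3×10⁻⁴ K⁻¹
Layer 2 at 2.1 °C → α = 0.8×10⁻⁴ K⁻¹
0–42 m: 42 × 1.2 × 2.3×10⁻⁴ = 0.011592 m
Layer 2: 340 × 0.69 × 0.8×10⁻⁴ = 0.018768 m
Δh = 0.011592 + 0.018768 = 0.03036 m

30.4 mm of thermosteric rise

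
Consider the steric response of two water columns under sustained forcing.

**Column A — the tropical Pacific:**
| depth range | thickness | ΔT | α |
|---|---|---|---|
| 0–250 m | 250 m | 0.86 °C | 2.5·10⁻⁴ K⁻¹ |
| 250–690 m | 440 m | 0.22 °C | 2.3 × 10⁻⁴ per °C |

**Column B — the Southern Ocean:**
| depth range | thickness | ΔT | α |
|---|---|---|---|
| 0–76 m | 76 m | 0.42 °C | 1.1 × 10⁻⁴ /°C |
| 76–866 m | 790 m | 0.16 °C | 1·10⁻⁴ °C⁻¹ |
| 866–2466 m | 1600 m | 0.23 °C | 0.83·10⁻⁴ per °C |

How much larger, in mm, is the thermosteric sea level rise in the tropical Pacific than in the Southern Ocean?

A 0–250 m: 2.5×10⁻⁴ × 250 × 0.86 = 0.05375 m
A Layer 2: 440 × 0.22 × 2.3×10⁻⁴ = 0.022264 m
A total: 0.076014 m
B 0–76 m: 1.1×10⁻⁴ × 0.42 × 76 = 0.0035112 m
B 76–866 m: 790 × 1×10⁻⁴ × 0.16 = 0.01264 m
B 0.83×10⁻⁴ × 1600 × 0.23 = 0.030544 m
B total: 0.0466952 m
Difference: 0.076014 − 0.0466952 = 0.0293188 m

Δh_A − Δh_B ≈ 29.3 mm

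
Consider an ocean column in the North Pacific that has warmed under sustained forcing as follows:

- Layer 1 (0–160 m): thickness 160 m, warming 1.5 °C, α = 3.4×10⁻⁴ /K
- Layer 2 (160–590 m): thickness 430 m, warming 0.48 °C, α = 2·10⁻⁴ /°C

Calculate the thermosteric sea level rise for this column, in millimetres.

0–160 m: 160 × 1.5 × 3.4×10⁻⁴ = 0.08160 m
160–590 m: 2×10⁻⁴ × 430 × 0.48 = 0.04128 m
Δh = 0.08160 + 0.04128 = 0.12288 m

120 mm of thermosteric rise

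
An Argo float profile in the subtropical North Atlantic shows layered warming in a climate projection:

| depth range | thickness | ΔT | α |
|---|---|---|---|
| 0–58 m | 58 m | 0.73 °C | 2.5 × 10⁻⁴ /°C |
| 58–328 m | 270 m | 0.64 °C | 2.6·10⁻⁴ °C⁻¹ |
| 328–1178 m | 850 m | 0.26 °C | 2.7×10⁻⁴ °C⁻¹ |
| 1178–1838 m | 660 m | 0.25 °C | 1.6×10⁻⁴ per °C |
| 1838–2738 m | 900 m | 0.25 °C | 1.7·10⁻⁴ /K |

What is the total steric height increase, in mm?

0.73 × 58 × 2.5×10⁻⁴ = 0.010585 m
Layer 2: 2.6×10⁻⁴ × 0.64 × 270 = 0.044928 m
Layer 3: 2.7×10⁻⁴ × 0.26 × 850 = 0.05967 m
1178–1838 m: 1.6×10⁻⁴ × 660 × 0.25 = 0.02640 m
Layer 5: 900 × 1.7×10⁻⁴ × 0.25 = 0.03825 m
Δh = 0.010585 + 0.044928 + 0.05967 + 0.02640 + 0.03825 = 0.179833 m

about 180 mm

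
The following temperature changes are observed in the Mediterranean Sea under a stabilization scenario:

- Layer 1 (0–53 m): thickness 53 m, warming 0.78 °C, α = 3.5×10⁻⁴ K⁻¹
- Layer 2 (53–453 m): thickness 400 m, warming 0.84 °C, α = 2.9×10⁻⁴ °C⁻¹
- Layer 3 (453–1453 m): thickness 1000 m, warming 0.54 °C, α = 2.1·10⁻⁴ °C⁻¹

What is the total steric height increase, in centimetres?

Layer 1: 53 × 3.5×10⁻⁴ × 0.78 = 0.014469 m
53–453 m: 0.84 × 400 × 2.9×10⁻⁴ = 0.09744 m
0.54 × 1000 × 2.1×10⁻⁴ = 0.11340 m
Δh = 0.014469 + 0.09744 + 0.11340 = 0.225309 m ≈ 22.5 cm

22.5 cm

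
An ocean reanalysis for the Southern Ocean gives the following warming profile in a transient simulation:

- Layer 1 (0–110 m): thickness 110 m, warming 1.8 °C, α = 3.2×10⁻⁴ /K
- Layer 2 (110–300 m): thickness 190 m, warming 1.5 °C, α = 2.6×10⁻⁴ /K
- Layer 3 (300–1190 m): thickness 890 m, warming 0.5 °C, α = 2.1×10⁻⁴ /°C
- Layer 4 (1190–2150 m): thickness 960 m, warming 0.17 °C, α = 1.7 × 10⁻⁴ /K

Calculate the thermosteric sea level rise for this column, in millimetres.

Δh ≈ 259 mm

0–110 m: 3.2×10⁻⁴ × 110 × 1.8 = 0.06336 m
110–300 m: 190 × 2.6×10⁻⁴ × 1.5 = 0.07410 m
890 × 2.1×10⁻⁴ × 0.5 = 0.09345 m
0.17 × 960 × 1.7×10⁻⁴ = 0.027744 m
Δh = 0.06336 + 0.07410 + 0.09345 + 0.027744 = 0.258654 m ≈ 259 mm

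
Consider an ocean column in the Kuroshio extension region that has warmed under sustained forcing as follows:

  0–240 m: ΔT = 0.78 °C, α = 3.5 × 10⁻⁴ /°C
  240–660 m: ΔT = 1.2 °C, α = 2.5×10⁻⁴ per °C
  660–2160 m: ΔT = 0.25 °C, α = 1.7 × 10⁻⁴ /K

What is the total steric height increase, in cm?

Layer 1: 0.78 × 240 × 3.5×10⁻⁴ = 0.06552 m
240–660 m: 1.2 × 420 × 2.5×10⁻⁴ = 0.12600 m
Layer 3: 0.25 × 1500 × 1.7×10⁻⁴ = 0.06375 m
Δh = 0.06552 + 0.12600 + 0.06375 = 0.25527 m

25.5 cm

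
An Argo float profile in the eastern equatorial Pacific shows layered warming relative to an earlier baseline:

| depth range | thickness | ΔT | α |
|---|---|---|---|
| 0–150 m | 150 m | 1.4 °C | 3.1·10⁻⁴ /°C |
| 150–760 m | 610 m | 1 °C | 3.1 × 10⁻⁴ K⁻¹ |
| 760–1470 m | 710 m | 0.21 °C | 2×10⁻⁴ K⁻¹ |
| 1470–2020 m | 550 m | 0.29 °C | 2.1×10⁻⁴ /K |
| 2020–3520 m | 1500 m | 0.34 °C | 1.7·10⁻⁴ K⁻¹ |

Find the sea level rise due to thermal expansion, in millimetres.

404 mm

3.1×10⁻⁴ × 150 × 1.4 = 0.06510 m
150–760 m: 1 × 3.1×10⁻⁴ × 610 = 0.18910 m
Layer 3: 710 × 2×10⁻⁴ × 0.21 = 0.02982 m
1470–2020 m: 0.29 × 2.1×10⁻⁴ × 550 = 0.033495 m
Layer 5: 1500 × 1.7×10⁻⁴ × 0.34 = 0.08670 m
Δh = 0.06510 + 0.18910 + 0.02982 + 0.033495 + 0.08670 = 0.404215 m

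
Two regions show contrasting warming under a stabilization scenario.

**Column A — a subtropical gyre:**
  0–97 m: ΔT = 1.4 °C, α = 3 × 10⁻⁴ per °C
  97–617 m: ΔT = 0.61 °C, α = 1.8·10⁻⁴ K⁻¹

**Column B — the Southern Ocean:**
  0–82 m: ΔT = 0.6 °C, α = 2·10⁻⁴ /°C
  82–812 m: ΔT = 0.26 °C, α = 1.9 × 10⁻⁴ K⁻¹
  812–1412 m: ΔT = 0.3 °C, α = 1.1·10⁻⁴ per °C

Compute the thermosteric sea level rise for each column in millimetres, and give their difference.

A Layer 1: 97 × 3×10⁻⁴ × 1.4 = 0.04074 m
A 97–617 m: 0.61 × 520 × 1.8×10⁻⁴ = 0.057096 m
A total: 0.097836 m
B Layer 1: 0.6 × 2×10⁻⁴ × 82 = 0.00984 m
B Layer 2: 1.9×10⁻⁴ × 730 × 0.26 = 0.036062 m
B 812–1412 m: 600 × 1.1×10⁻⁴ × 0.3 = 0.01980 m
B total: 0.065702 m
Difference: 0.097836 − 0.065702 = 0.032134 m

Δh_A ≈ 98 mm, Δh_B ≈ 66 mm; difference ≈ 32 mm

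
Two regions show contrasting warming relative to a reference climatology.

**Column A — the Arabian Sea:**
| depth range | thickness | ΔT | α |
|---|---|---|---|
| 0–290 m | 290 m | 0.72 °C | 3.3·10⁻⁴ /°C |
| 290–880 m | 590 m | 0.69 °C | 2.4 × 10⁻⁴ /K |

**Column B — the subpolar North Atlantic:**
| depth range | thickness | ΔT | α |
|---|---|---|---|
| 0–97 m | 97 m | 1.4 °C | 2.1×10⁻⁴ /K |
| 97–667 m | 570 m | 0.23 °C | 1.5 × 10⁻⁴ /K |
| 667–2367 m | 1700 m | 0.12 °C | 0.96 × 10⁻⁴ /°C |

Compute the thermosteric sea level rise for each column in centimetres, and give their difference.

A Layer 1: 0.72 × 290 × 3.3×10⁻⁴ = 0.068904 m
A 290–880 m: 0.69 × 590 × 2.4×10⁻⁴ = 0.097704 m
A total: 0.166608 m
B 2.1×10⁻⁴ × 1.4 × 97 = 0.028518 m
B 1.5×10⁻⁴ × 0.23 × 570 = 0.019665 m
B Layer 3: 0.96×10⁻⁴ × 1700 × 0.12 = 0.019584 m
B total: 0.067767 m
Difference: 0.166608 − 0.067767 = 0.098841 m

Δh_A ≈ 16.7 cm, Δh_B ≈ 6.78 cm; difference ≈ 9.88 cm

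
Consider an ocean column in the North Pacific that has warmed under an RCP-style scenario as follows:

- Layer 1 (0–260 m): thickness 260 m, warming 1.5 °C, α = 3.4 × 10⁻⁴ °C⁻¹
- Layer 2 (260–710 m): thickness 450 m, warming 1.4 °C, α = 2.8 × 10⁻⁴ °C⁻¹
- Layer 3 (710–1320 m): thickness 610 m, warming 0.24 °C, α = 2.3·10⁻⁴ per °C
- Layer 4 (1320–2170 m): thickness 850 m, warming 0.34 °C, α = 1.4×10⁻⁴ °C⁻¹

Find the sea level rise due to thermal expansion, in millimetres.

0–260 m: 260 × 1.5 × 3.4×10⁻⁴ = 0.13260 m
260–710 m: 450 × 2.8×10⁻⁴ × 1.4 = 0.17640 m
610 × 0.24 × 2.3×10⁻⁴ = 0.033672 m
850 × 1.4×10⁻⁴ × 0.34 = 0.04046 m
Δh = 0.13260 + 0.17640 + 0.033672 + 0.04046 = 0.383132 m

383 mm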